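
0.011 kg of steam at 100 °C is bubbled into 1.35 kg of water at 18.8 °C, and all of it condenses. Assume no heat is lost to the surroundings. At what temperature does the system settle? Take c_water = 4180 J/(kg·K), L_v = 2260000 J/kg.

Conservation of energy gives ΣQ = 0:
steam→water at 100 °C releases m L_v = 0.011·2260000 = 24860
  condensate cools 100→T: 0.011·4180·(T − 100) = 45.98(T − 100)
  water warms: 1.35·4180·(T − 18.8) = 5643(T − 18.8)
5689 T = 24860 + 4598 + 106088 = 135546
T ≈ 23.83 °C — below 100 °C, confirming all the steam condensed.

T_f ≈ 23.8 °C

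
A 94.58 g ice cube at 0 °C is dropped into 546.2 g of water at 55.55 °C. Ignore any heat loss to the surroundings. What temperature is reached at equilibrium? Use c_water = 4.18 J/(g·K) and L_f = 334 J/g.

T_f ≈ 35.6 °C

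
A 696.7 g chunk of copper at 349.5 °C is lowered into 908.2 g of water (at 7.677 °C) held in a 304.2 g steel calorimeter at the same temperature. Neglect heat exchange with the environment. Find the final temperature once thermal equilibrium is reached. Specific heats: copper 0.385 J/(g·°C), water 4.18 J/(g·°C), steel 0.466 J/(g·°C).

T_f ≈ 29.5 °C

With ΣQ=0 the equilibrium temperature is the m·c-weighted mean:
T_f = (268.23*349.5 + 3796.3*7.677 + 141.76*7.677) / (268.23 + 3796.3 + 141.76)
    = 123978 / 4206.3 ≈ 29.47 °C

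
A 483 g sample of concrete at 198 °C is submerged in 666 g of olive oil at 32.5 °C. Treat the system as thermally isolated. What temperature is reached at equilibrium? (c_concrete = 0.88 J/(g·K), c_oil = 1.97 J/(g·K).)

With ΣQ=0 the equilibrium temperature is the m·c-weighted mean:
T_f = (425.04×198 + 1312×32.5) / (425.04 + 1312)
    = 126799 / 1737.1 ≈ 73.00 °C

T_f ≈ 73.0 °C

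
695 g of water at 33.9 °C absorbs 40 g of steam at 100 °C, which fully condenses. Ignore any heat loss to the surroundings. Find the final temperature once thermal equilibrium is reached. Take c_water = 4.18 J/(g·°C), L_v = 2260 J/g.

Net heat exchanged in the isolated system is zero:
condense steam: −40×2260 = −90400; condensate cools 100→T: 40×4.18×(T − 100) = 167.2(T − 100); original water: 2905.1(T − 33.9)
3072.3 T = 90400 + 16720 + 98483 = 205603
T ≈ 66.92 °C, under the boiling point, so the assumption holds.

T_f ≈ 66.9 °C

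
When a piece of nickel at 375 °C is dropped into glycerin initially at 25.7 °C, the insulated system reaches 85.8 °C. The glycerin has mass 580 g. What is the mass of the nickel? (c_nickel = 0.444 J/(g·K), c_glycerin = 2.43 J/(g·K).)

m ≈ 660 g

|Q_nickel| = |Q_glycerin|:
m·0.444·(375 − 85.8) = 580·2.43·(85.8 − 25.7)
128.4 m = 84705  ⇒  m ≈ 659.7 g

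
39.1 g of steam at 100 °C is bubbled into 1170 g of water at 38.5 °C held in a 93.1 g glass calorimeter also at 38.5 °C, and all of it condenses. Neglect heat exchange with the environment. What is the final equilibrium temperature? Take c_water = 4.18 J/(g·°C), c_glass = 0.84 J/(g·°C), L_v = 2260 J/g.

Energy conservation, ΣQ = 0:
condense steam: −39.1·2260 = −88366
  condensate cools 100→T: 39.1·4.18·(T − 100) = 163.44(T − 100)
  water warms: 1170·4.18·(T − 38.5) = 4890.6(T − 38.5)
  glass cup: 93.1·0.84·(T − 38.5) = 78.2(T − 38.5)
5132.2 T = 88366 + 16344 + 191299 = 296009
T ≈ 57.68 °C — below 100 °C, confirming all the steam condensed.

T_f ≈ 57.7 °C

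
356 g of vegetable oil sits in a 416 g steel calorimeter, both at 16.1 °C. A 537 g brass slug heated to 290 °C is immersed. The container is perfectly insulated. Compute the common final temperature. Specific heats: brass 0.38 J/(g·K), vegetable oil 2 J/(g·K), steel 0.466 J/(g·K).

T_f ≈ 66.5 °C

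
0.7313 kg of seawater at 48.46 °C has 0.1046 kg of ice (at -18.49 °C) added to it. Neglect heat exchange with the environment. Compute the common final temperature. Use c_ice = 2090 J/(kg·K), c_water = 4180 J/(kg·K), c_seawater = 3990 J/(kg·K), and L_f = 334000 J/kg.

T_f ≈ 30.5 °C

Net heat exchanged in the isolated system is zero:
ice -18.49→0 °C: 0.1046×2090×18.49 = 4042.2
  fusion: m_ice L_f = 0.1046×334000 = 34936
  meltwater 0→T: 0.1046×4180×T = 437.23 T
  seawater: 2917.9(T − 48.46)
3355.1 T = 141401 − 38979 = 102422
T ≈ 30.53 °C. Since T > 0 °C, the all-ice-melts assumption holds.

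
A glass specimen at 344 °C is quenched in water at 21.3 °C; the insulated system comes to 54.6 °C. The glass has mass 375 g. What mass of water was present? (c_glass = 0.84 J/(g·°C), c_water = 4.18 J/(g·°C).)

m ≈ 655 g

Heat lost by the glass = heat gained by the water:
375·0.84·(344 − 54.6) = m·4.18·(54.6 − 21.3)
139.19 m = 91161  ⇒  m ≈ 654.9 g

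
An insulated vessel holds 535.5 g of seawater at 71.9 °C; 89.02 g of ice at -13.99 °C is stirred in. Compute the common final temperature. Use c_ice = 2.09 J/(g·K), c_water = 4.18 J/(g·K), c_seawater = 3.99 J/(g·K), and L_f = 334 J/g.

T_f ≈ 48.3 °C

Net heat exchanged in the isolated system is zero:
warm ice to 0 °C: 89.02·2.09·(0 − (-13.99)) = 2602.9
  latent heat to melt: 89.02·334 = 29733
  meltwater 0→T: 89.02·4.18·T = 372.1 T
  seawater: 2136.6(T − 71.9)
2508.7 T = 153625 − 32336 = 121289
T ≈ 48.35 °C. Since T > 0 °C, the all-ice-melts assumption holds.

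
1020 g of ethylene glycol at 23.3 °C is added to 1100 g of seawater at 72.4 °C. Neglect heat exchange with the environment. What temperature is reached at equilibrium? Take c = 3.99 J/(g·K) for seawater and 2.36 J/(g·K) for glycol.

Setting the total heat transfer to zero:
1100·3.99·(T − 72.4) + 1020·2.36·(T − 23.3) = 0
6796.2 T = 373851
T ≈ 55.01 °C

T_f ≈ 55.0 °C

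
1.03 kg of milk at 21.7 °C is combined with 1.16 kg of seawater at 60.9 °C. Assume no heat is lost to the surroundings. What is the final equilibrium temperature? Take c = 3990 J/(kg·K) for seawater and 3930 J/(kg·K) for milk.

T_f ≈ 42.6 °C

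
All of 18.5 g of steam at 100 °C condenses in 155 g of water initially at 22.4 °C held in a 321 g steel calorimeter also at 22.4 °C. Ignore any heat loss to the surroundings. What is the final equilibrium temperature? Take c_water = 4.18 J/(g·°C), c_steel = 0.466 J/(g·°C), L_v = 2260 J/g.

Energy conservation, ΣQ = 0:
condense steam: −18.5×2260 = −41810; condensate cools 100→T: 18.5×4.18×(T − 100) = 77.33(T − 100); water warms: 155×4.18×(T − 22.4) = 647.9(T − 22.4); cup: 149.59(T − 22.4)
874.82 T = 41810 + 7733 + 17864 = 67407
T ≈ 77.05 °C, under the boiling point, so the assumption holds.

T_f ≈ 77.1 °C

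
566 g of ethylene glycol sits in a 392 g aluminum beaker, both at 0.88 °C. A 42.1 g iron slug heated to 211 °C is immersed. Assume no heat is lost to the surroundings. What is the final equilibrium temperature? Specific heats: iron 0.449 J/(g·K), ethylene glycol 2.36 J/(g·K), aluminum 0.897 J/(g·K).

T_f ≈ 3.2 °C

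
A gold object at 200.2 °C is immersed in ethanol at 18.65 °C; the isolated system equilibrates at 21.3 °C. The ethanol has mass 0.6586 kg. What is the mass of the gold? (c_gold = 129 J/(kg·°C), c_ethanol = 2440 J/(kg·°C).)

Heat lost by the gold = heat gained by the ethanol:
m·129·(200.2 − 21.3) = 0.6586·2440·(21.3 − 18.65)
23078 m = 4258.5  ⇒  m ≈ 0.1845 kg

m ≈ 0.185 kg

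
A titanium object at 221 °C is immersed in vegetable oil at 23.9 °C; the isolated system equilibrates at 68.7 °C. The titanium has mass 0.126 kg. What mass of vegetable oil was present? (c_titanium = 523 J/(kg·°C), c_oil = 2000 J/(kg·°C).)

m ≈ 0.112 kg

Heat lost by the titanium = heat gained by the oil:
0.126×523×(221 − 68.7) = m×2000×(68.7 − 23.9)
89600 m = 10036  ⇒  m ≈ 0.112 kg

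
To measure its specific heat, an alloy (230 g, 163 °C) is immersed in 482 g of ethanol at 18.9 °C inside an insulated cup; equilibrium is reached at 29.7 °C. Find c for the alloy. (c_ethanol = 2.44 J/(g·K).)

c ≈ 0.414 J/(g·K)

m_s c (T_s − T_f) = m_ethanol c_ethanol (T_f − T_0):
230·c·(163 − 29.7) = 482·2.44·(29.7 − 18.9)
30659 c = 12702  ⇒  c ≈ 0.4143 J/(g·K)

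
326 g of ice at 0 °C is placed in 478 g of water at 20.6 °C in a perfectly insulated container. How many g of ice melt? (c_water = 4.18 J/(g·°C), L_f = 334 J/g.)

m_melted ≈ 123 g

Cooling the water to 0 °C releases 478·4.18·20.6 = 41160 J.
Fully melting the ice requires m_ice L_f = 326·334 = 108884 J.
That's not enough to melt it all — equilibrium is at 0 °C with ice remaining.
Mass melted = 41160/334 ≈ 123.2 g.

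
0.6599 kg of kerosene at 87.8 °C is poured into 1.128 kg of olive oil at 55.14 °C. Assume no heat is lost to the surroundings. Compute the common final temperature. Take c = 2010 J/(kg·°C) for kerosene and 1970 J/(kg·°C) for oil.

T_f ≈ 67.3 °C

Let T be the final temperature. ΣQ_i = 0:
0.6599*2010*(T − 87.8) + 1.128*1970*(T − 55.14) = 0
3548.6 T = 238988
T = 238988 / 3548.6 = 67.3 °C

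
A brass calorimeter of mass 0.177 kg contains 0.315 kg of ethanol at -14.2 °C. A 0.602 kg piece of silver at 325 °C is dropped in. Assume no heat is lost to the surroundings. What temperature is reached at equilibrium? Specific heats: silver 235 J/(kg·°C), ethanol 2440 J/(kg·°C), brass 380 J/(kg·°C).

T_f is the heat-capacity-weighted average of the initial temperatures:
T_f = (141.47·325 + 768.6·(-14.2) + 67.26·(-14.2)) / (141.47 + 768.6 + 67.26)
    = 34109 / 977.33 ≈ 34.90 °C

T_f ≈ 34.9 °C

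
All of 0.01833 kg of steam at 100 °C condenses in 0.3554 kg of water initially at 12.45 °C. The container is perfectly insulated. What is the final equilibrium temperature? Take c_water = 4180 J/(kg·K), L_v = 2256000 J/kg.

Conservation of energy gives ΣQ = 0:
condense steam: −0.01833×2256000 = −41352
  condensed water 100 °C→T: 76.62(T − 100)
  original water: 1485.6(T − 12.45)
1562.2 T = 41352 + 7661.9 + 18495 = 67510
T ≈ 43.21 °C — below 100 °C, confirming all the steam condensed.

T_f ≈ 43.2 °C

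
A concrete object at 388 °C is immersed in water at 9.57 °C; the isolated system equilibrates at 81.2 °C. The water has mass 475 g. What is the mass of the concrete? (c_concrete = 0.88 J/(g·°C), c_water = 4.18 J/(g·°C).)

m ≈ 527 g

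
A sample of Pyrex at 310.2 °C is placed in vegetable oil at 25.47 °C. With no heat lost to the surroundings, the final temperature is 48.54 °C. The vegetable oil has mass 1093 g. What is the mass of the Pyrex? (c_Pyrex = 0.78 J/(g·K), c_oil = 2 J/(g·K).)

m ≈ 247 g

Heat gained plus heat lost sum to zero:
m×0.78×(48.54 − 310.2) + 1093×2×(48.54 − 25.47) = 0
-204.09 m = -50431
m = -50431/-204.09 ≈ 247.1 g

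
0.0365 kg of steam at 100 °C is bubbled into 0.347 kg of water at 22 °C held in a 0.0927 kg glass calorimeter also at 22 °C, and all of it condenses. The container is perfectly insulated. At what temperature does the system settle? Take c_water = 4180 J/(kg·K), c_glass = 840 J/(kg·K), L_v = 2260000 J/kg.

Conservation of energy gives ΣQ = 0:
latent heat released on condensation: 0.0365·2260000 = 82490; condensate cools 100→T: 0.0365·4180·(T − 100) = 152.57(T − 100); original water: 1450.5(T − 22); glass cup: 0.0927·840·(T − 22) = 77.87(T − 22)
1680.9 T = 82490 + 15257 + 33623 = 131370
T ≈ 78.15 °C — below 100 °C, confirming all the steam condensed.

T_f ≈ 78.2 °C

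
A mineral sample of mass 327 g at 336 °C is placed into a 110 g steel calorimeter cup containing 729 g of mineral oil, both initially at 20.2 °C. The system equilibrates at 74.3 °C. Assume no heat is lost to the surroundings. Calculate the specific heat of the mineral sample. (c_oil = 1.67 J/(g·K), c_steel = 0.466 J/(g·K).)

c ≈ 0.802 J/(g·K)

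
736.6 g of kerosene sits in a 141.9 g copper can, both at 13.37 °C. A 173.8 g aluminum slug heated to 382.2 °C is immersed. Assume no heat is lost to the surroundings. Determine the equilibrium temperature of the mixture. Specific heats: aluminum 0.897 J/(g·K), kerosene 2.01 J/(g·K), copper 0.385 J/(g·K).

Conservation of energy gives ΣQ = 0:
173.8×0.897×(T − 382.2) + 736.6×2.01×(T − 13.37) + 141.9×0.385×(T − 13.37) = 0
155.9(T − 382.2) + 1480.6(T − 13.37) + 54.63(T − 13.37) = 0
1691.1 T = 80110
T = 80110 / 1691.1 = 47.4 °C

T_f ≈ 47.4 °C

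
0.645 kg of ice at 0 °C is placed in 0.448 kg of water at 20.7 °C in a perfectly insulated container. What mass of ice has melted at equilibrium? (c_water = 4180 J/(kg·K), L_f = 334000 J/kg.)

m_melted ≈ 0.116 kg

Heat available from the water dropping to 0 °C: 0.448·4180·20.7 = 38764 J.
Melting all 0.645 kg of ice would need 0.645·334000 = 215430 J.
38764 J < 215430 J, so only part of the ice melts and the system sits at 0 °C.
Mass melted = 38764/334000 ≈ 0.1161 kg.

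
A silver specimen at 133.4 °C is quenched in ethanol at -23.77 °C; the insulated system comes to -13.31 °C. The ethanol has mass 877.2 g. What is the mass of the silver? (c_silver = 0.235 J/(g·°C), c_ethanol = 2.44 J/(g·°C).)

m ≈ 649 g

|Q_silver| = |Q_ethanol|:
m×0.235×(133.4 − -13.31) = 877.2×2.44×(-13.31 − (-23.77))
34.48 m = 22388  ⇒  m ≈ 649.4 g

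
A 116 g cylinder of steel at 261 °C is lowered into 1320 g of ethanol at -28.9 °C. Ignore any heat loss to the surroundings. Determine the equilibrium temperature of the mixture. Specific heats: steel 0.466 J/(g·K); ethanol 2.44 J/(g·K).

Setting the total heat transfer to zero:
116·0.466·(T − 261) + 1320·2.44·(T − (-28.9)) = 0
54.06(T − 261) + 3220.8(T − (-28.9)) = 0
(54.06 + 3220.8) T = 54.06·261 + 3220.8·(-28.9)
T = -78973 / 3274.9 = -24.1 °C

T_f ≈ -24.1 °C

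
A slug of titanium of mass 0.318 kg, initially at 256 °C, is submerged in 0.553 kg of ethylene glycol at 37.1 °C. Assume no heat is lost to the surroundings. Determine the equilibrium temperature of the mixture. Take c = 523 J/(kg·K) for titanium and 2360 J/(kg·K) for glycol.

Heat gained plus heat lost sum to zero:
0.318*523*(T − 256) + 0.553*2360*(T − 37.1) = 0
(166.31 + 1305.1) T = 166.31*256 + 1305.1*37.1
T ≈ 61.84 °C

T_f ≈ 61.8 °C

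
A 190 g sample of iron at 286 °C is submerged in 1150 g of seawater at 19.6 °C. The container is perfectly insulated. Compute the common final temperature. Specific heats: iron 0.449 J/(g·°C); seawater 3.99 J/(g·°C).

T_f ≈ 24.5 °C

Setting the total heat transfer to zero:
190·0.449·(T − 286) + 1150·3.99·(T − 19.6) = 0
85.31(T − 286) + 4588.5(T − 19.6) = 0
(85.31 + 4588.5) T = 85.31·286 + 4588.5·19.6
T = 114333 / 4673.8 = 24.5 °C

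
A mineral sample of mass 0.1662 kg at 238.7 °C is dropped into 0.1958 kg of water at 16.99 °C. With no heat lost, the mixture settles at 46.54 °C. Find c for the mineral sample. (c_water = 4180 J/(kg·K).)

c ≈ 757 J/(kg·K)

Conservation of energy gives ΣQ = 0:
0.1662·c·(46.54 − 238.7) + 0.1958·4180·(46.54 − 16.99) = 0
-31.94 c = -24185
c = -24185/-31.94 ≈ 757.3 J/(kg·K)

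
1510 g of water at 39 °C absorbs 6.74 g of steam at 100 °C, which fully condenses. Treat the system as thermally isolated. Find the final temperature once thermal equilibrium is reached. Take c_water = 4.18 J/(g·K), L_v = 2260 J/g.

T_f ≈ 41.7 °C

Conservation of energy gives ΣQ = 0:
condense steam: −6.74·2260 = −15232; condensate cools 100→T: 6.74·4.18·(T − 100) = 28.17(T − 100); water warms: 1510·4.18·(T − 39) = 6311.8(T − 39)
6340 T = 15232 + 2817.3 + 246160 = 264210
T ≈ 41.67 °C — below 100 °C, confirming all the steam condensed.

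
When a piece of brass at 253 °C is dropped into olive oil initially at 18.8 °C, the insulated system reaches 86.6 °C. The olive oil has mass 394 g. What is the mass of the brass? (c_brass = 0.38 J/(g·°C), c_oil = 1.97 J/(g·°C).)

m ≈ 832 g

Heat gained plus heat lost sum to zero:
m×0.38×(86.6 − 253) + 394×1.97×(86.6 − 18.8) = 0
-63.23 m = -52625
m = -52625/-63.23 ≈ 832.3 g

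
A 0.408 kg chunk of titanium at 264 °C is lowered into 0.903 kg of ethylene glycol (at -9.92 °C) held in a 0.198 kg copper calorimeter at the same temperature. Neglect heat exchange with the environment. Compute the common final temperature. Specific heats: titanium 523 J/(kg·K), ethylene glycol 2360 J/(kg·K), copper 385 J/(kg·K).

Energy conservation, ΣQ = 0:
0.408×523×(T − 264) + 0.903×2360×(T − (-9.92)) + 0.198×385×(T − (-9.92)) = 0
213.38(T − 264) + 2131.1(T − (-9.92)) + 76.23(T − (-9.92)) = 0
2420.7 T = 34437
T = 34437/2420.7 ≈ 14.23 °C

T_f ≈ 14.2 °C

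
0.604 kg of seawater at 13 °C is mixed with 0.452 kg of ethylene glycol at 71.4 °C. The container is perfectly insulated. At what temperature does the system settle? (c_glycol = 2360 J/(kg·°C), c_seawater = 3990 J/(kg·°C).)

Heat gained plus heat lost sum to zero:
0.452×2360×(T − 71.4) + 0.604×3990×(T − 13) = 0
3476.7 T = 107493
T ≈ 30.92 °C

T_f ≈ 30.9 °C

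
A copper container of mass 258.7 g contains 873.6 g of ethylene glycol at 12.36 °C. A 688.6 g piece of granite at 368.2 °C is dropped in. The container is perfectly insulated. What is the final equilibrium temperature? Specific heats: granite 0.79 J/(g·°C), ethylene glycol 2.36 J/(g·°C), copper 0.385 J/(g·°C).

T_f ≈ 83.9 °C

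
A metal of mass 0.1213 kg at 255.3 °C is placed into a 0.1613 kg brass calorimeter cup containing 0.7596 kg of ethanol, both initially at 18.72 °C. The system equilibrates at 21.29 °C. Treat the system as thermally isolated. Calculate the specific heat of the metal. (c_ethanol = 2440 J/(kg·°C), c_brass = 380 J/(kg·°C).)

Energy conservation, ΣQ = 0:
0.1213×c×(21.29 − 255.3) + 0.7596×2440×(21.29 − 18.72) + 0.1613×380×(21.29 − 18.72) = 0
-28.39 c = -4920.8
c = -4920.8/-28.39 ≈ 173.4 J/(kg·°C)

c ≈ 173 J/(kg·°C)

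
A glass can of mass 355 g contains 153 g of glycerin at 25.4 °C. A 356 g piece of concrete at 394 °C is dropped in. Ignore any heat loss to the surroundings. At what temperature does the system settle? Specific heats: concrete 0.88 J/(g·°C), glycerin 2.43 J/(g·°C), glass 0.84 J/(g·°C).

Net heat exchanged in the isolated system is zero:
356*0.88*(T − 394) + 153*2.43*(T − 25.4) + 355*0.84*(T − 25.4) = 0
313.28(T − 394) + 371.79(T − 25.4) + 298.2(T − 25.4) = 0
983.27 T = 140450
T = 140450/983.27 ≈ 142.84 °C

T_f ≈ 142.8 °C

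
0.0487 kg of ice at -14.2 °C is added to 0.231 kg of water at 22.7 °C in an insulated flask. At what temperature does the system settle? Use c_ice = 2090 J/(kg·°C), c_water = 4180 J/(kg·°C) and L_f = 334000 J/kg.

Net heat exchanged in the isolated system is zero:
ice -14.2→0 °C: 0.0487·2090·14.2 = 1445.3; latent heat to melt: 0.0487·334000 = 16266; warm the meltwater: 203.57 T; water: 965.58(T − 22.7)
1169.1 T = 21919 − 17711 = 4207.5
T ≈ 3.60 °C. Since T > 0 °C, the all-ice-melts assumption holds.

T_f ≈ 3.6 °C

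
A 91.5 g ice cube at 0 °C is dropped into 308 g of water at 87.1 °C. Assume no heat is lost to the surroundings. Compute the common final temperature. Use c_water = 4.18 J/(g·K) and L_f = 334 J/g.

T_f ≈ 48.8 °C

Setting the total heat transfer to zero:
fusion: m_ice L_f = 91.5·334 = 30561
  warm the meltwater: 382.47 T
  water: 1287.4(T − 87.1)
1669.9 T = 112136 − 30561 = 81575
T ≈ 48.85 °C. Since T > 0 °C, the all-ice-melts assumption holds.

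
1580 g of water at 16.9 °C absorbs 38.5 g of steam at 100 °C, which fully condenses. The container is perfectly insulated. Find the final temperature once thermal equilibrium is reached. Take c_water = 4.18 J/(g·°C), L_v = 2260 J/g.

T_f ≈ 31.7 °C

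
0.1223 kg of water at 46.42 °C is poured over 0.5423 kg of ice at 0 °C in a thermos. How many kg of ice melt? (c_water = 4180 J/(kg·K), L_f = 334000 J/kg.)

Heat available from the water dropping to 0 °C: 0.1223×4180×46.42 = 23731 J.
Melting all 0.5423 kg of ice would need 0.5423×334000 = 181128 J.
That's not enough to melt it all — equilibrium is at 0 °C with ice remaining.
m_melt = 23731 / L_f = 0.07105 kg.

m_melted ≈ 0.071 kg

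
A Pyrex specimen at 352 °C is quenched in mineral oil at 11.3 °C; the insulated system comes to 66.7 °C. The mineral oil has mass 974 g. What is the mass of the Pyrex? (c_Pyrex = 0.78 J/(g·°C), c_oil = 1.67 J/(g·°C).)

Heat lost by the Pyrex = heat gained by the oil:
m×0.78×(352 − 66.7) = 974×1.67×(66.7 − 11.3)
222.53 m = 90113  ⇒  m ≈ 404.9 g

m ≈ 405 g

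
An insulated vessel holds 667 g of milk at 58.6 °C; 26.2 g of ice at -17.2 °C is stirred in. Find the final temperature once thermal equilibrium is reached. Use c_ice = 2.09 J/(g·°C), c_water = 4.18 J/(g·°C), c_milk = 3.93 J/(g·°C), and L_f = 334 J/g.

T_f ≈ 52.7 °C

Let T be the final temperature. ΣQ_i = 0:
ice -17.2→0 °C: 26.2×2.09×17.2 = 941.84
  fusion: m_ice L_f = 26.2×334 = 8750.8
  meltwater 0→T: 26.2×4.18×T = 109.52 T
  milk cools: 667×3.93×(T − 58.6) = 2621.3(T − 58.6)
2730.8 T = 153609 − 9692.6 = 143916
T ≈ 52.70 °C. Since T > 0 °C, the all-ice-melts assumption holds.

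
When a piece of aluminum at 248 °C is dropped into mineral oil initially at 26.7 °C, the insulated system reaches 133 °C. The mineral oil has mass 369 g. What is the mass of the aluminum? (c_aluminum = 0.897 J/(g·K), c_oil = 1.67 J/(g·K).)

m ≈ 635 g

Heat lost by the aluminum = heat gained by the oil:
m×0.897×(248 − 133) = 369×1.67×(133 − 26.7)
103.16 m = 65505  ⇒  m ≈ 635 g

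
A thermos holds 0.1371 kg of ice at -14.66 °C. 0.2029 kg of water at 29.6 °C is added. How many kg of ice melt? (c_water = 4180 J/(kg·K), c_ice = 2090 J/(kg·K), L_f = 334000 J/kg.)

Cooling the water to 0 °C releases 0.2029×4180×29.6 = 25104 J.
Warming the ice to 0 °C takes 0.1371×2090×14.66 = 4200.7 J, leaving 20904 J for melting.
Fully melting the ice requires m_ice L_f = 0.1371×334000 = 45791 J.
That's not enough to melt it all — equilibrium is at 0 °C with ice remaining.
Mass melted = 20904/334000 ≈ 0.06259 kg.

m_melted ≈ 0.0626 kg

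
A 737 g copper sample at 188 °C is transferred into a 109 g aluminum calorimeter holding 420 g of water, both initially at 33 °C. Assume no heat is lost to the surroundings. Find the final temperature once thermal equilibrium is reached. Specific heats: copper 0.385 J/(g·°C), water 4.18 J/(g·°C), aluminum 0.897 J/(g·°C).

Conservation of energy gives ΣQ = 0:
737×0.385×(T − 188) + 420×4.18×(T − 33) + 109×0.897×(T − 33) = 0
2137.1 T = 114505
T = 114505 / 2137.1 = 53.6 °C

T_f ≈ 53.6 °C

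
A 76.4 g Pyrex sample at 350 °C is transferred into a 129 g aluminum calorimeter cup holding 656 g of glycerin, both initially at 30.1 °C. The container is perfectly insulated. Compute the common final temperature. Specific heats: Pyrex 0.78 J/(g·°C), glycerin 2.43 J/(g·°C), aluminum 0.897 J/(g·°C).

Heat gained plus heat lost sum to zero:
76.4·0.78·(T − 350) + 656·2.43·(T − 30.1) + 129·0.897·(T − 30.1) = 0
59.59(T − 350) + 1594.1(T − 30.1) + 115.71(T − 30.1) = 0
(59.59 + 1594.1 + 115.71) T = 59.59·350 + 1594.1·30.1 + 115.71·30.1
T = 72322 / 1769.4 = 40.9 °C

T_f ≈ 40.9 °C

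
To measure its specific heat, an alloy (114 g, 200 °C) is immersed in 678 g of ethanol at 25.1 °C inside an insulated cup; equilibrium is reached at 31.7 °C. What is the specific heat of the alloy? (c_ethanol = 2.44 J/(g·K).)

c ≈ 0.569 J/(g·K)

Taking heat into each body as positive, Σ m c ΔT = 0:
114·c·(31.7 − 200) + 678·2.44·(31.7 − 25.1) = 0
-19186 c = -10919
c = -10919/-19186 ≈ 0.5691 J/(g·K)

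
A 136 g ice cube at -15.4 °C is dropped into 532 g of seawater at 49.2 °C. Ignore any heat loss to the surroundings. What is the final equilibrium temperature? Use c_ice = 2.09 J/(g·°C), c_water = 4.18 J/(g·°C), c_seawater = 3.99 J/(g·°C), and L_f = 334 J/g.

T_f ≈ 20.3 °C

Energy conservation, ΣQ = 0:
ice -15.4→0 °C: 136×2.09×15.4 = 4377.3; fusion: m_ice L_f = 136×334 = 45424; meltwater 0→T: 136×4.18×T = 568.48 T; seawater cools: 532×3.99×(T − 49.2) = 2122.7(T − 49.2)
2691.2 T = 104436 − 49801 = 54635
T ≈ 20.30 °C. Since T > 0 °C, the all-ice-melts assumption holds.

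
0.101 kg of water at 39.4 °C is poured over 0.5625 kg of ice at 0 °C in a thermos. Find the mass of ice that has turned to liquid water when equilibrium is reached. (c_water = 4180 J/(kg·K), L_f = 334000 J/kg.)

Cooling the water to 0 °C releases 0.101×4180×39.4 = 16634 J.
Fully melting the ice requires m_ice L_f = 0.5625×334000 = 187875 J.
16634 J < 187875 J, so only part of the ice melts and the system sits at 0 °C.
m_melt = 16634 / L_f = 0.0498 kg.

m_melted ≈ 0.0498 kg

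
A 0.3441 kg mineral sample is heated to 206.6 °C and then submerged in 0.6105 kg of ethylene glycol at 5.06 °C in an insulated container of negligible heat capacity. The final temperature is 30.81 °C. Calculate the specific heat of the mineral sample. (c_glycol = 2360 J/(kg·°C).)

Conservation of energy gives ΣQ = 0:
0.3441×c×(30.81 − 206.6) + 0.6105×2360×(30.81 − 5.06) = 0
-60.49 c = -37100
c = -37100/-60.49 ≈ 613.3 J/(kg·°C)

c ≈ 613 J/(kg·°C)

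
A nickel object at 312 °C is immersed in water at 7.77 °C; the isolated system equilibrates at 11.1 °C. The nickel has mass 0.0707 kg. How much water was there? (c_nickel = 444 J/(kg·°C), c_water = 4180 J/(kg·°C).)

m ≈ 0.679 kg

Conservation of energy gives ΣQ = 0:
0.0707×444×(11.1 − 312) + m×4180×(11.1 − 7.77) = 0
13919 m = 9445.5
m = 9445.5/13919 ≈ 0.6786 kg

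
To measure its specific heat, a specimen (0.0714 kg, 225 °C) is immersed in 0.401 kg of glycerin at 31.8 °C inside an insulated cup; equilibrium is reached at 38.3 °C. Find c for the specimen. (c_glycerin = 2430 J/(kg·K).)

c ≈ 475 J/(kg·K)

m_s c (T_s − T_f) = m_glycerin c_glycerin (T_f − T_0):
0.0714·c·(225 − 38.3) = 0.401·2430·(38.3 − 31.8)
13.33 c = 6333.8  ⇒  c ≈ 475.1 J/(kg·K)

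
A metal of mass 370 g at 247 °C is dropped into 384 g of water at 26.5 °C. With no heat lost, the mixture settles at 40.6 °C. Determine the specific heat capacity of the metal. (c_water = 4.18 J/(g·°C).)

m_s c (T_s − T_f) = m_water c_water (T_f − T_0):
370×c×(247 − 40.6) = 384×4.18×(40.6 − 26.5)
76368 c = 22632  ⇒  c ≈ 0.2964 J/(g·°C)

c ≈ 0.296 J/(g·°C)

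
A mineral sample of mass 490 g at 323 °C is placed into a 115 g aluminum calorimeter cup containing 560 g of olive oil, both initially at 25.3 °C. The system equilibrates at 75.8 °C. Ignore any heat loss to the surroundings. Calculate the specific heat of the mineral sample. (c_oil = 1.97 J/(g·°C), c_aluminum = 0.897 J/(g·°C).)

Net heat exchanged in the isolated system is zero:
490×c×(75.8 − 323) + 560×1.97×(75.8 − 25.3) + 115×0.897×(75.8 − 25.3) = 0
-121128 c = -60921
c = -60921/-121128 ≈ 0.5029 J/(g·°C)

c ≈ 0.503 J/(g·°C)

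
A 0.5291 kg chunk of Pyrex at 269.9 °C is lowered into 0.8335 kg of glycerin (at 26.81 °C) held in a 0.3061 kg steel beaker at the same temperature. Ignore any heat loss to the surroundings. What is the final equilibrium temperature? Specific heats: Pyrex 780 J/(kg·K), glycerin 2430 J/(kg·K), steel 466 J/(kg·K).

T_f ≈ 65.7 °C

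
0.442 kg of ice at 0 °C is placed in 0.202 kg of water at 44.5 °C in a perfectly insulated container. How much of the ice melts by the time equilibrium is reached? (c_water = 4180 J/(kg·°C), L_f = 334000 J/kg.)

m_melted ≈ 0.112 kg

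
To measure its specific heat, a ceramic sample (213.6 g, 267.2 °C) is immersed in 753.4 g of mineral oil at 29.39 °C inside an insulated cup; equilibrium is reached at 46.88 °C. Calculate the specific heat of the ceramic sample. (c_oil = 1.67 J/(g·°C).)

Heat lost by the ceramic sample = heat gained by the oil:
213.6·c·(267.2 − 46.88) = 753.4·1.67·(46.88 − 29.39)
47060 c = 22006  ⇒  c ≈ 0.4676 J/(g·°C)

c ≈ 0.468 J/(g·°C)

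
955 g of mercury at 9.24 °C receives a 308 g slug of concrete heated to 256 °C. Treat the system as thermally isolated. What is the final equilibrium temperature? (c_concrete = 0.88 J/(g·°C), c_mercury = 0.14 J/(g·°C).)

T_f ≈ 174.5 °C

Energy conservation, ΣQ = 0:
308*0.88*(T − 256) + 955*0.14*(T − 9.24) = 0
271.04(T − 256) + 133.7(T − 9.24) = 0
404.74 T = 70622
T = 70622/404.74 ≈ 174.49 °C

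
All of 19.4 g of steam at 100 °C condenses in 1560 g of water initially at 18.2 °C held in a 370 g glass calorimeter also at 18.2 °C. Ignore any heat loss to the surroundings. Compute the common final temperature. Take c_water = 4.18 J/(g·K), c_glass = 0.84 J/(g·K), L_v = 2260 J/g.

T_f ≈ 25.5 °C

Heat gained plus heat lost sum to zero:
latent heat released on condensation: 19.4·2260 = 43844; condensate cools 100→T: 19.4·4.18·(T − 100) = 81.09(T − 100); original water: 6520.8(T − 18.2); cup: 310.8(T − 18.2)
6912.7 T = 43844 + 8109.2 + 124335 = 176288
T ≈ 25.50 °C, under the boiling point, so the assumption holds.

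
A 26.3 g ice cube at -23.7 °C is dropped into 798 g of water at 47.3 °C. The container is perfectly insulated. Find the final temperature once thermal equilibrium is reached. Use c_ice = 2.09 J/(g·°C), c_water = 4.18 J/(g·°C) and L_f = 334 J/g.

T_f ≈ 42.9 °C

Let T be the final temperature. ΣQ_i = 0:
ice -23.7→0 °C: 26.3·2.09·23.7 = 1302.7
  melt ice: 26.3·334 = 8784.2
  warm the meltwater: 109.93 T
  water: 3335.6(T − 47.3)
3445.6 T = 157776 − 10087 = 147689
T ≈ 42.86 °C (positive, so assuming full melt was valid).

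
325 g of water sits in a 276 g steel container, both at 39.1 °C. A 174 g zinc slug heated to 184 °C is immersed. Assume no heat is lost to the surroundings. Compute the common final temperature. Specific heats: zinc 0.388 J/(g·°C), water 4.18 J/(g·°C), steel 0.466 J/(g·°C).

T_f ≈ 45.4 °C

Let T be the final temperature. ΣQ_i = 0:
174*0.388*(T − 184) + 325*4.18*(T − 39.1) + 276*0.466*(T − 39.1) = 0
(67.51 + 1358.5 + 128.62) T = 67.51*184 + 1358.5*39.1 + 128.62*39.1
T = 70568/1554.6 ≈ 45.39 °C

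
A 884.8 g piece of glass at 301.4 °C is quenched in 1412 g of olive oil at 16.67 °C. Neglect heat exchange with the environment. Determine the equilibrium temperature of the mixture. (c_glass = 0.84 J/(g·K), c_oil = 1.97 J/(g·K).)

T_f ≈ 76.7 °C

|Q_glass| = |Q_oil|:
884.8·0.84·(301.4 − T) = 1412·1.97·(T − 16.67)
743.23(301.4 − T) = 2781.6(T − 16.67)
3524.9 T = 270380  ⇒  T ≈ 76.71 °C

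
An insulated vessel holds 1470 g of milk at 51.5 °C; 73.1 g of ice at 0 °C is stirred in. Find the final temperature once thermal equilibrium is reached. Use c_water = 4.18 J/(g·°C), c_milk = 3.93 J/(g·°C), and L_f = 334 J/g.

T_f ≈ 44.9 °C

Let T be the final temperature. ΣQ_i = 0:
melt ice: 73.1·334 = 24415; warm the meltwater: 305.56 T; milk: 5777.1(T − 51.5)
6082.7 T = 297521 − 24415 = 273105
T ≈ 44.90 °C (positive, so assuming full melt was valid).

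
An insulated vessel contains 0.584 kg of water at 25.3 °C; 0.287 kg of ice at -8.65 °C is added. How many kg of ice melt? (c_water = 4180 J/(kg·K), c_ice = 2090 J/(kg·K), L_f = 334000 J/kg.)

Water can give up m c ΔT = 0.584·4180·25.3 = 61760 J before reaching 0 °C.
Of that, 0.287·2090·8.65 = 5188.5 J goes to bring the ice to 0 °C, leaving 56572 J.
Fully melting the ice requires m_ice L_f = 0.287·334000 = 95858 J.
Since 56572 < 95858 J, not all the ice melts; equilibrium is at 0 °C.
m_melted·334000 = 56572  ⇒  m_melted ≈ 0.1694 kg.

m_melted ≈ 0.169 kg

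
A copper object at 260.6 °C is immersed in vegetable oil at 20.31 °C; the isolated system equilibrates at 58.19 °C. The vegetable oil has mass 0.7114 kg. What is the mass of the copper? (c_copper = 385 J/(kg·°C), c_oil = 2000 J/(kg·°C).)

m ≈ 0.692 kg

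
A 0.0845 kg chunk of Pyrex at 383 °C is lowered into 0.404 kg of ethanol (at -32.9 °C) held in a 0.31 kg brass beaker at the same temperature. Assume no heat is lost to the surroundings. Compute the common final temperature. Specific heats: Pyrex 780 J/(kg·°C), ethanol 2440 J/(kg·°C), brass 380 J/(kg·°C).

T_f ≈ -9.5 °C

Conservation of energy gives ΣQ = 0:
0.0845×780×(T − 383) + 0.404×2440×(T − (-32.9)) + 0.31×380×(T − (-32.9)) = 0
(65.91 + 985.76 + 117.8) T = 65.91×383 + 985.76×(-32.9) + 117.8×(-32.9)
T ≈ -9.46 °C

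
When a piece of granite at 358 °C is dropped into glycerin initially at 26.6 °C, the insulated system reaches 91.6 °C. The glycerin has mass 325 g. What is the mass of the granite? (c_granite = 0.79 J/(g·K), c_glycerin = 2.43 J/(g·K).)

m ≈ 244 g

Energy conservation, ΣQ = 0:
m·0.79·(91.6 − 358) + 325·2.43·(91.6 − 26.6) = 0
-210.46 m = -51334
m = -51334/-210.46 ≈ 243.9 g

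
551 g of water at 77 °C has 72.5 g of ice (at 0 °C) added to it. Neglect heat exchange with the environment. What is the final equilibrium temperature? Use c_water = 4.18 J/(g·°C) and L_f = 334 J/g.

Energy conservation, ΣQ = 0:
melt ice: 72.5·334 = 24215
  meltwater 0→T: 72.5·4.18·T = 303.05 T
  water cools: 551·4.18·(T − 77) = 2303.2(T − 77)
2606.2 T = 177345 − 24215 = 153130
T ≈ 58.76 °C. Since T > 0 °C, the all-ice-melts assumption holds.

T_f ≈ 58.8 °C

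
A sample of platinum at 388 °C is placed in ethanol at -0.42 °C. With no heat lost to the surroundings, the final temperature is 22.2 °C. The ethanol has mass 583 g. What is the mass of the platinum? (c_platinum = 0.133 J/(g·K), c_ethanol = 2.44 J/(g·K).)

|Q_platinum| = |Q_ethanol|:
m×0.133×(388 − 22.2) = 583×2.44×(22.2 − (-0.42))
48.65 m = 32177  ⇒  m ≈ 661.4 g

m ≈ 661 g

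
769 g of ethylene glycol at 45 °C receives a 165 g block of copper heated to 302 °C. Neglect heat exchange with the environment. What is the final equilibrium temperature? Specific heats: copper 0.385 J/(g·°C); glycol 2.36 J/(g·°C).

Energy conservation, ΣQ = 0:
165×0.385×(T − 302) + 769×2.36×(T − 45) = 0
(63.52 + 1814.8) T = 63.52×302 + 1814.8×45
T = 100852 / 1878.4 = 53.7 °C

T_f ≈ 53.7 °C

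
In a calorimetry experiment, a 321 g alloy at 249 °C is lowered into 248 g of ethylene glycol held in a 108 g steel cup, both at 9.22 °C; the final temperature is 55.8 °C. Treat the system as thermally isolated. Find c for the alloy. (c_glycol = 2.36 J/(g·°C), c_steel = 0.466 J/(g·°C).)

Setting the total heat transfer to zero:
321×c×(55.8 − 249) + 248×2.36×(55.8 − 9.22) + 108×0.466×(55.8 − 9.22) = 0
-62017 c = -29607
c = -29607/-62017 ≈ 0.4774 J/(g·°C)

c ≈ 0.477 J/(g·°C)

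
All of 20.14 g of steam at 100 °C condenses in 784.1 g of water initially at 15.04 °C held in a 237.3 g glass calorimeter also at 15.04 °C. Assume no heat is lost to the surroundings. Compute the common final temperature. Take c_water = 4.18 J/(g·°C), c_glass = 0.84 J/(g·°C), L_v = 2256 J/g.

T_f ≈ 29.8 °C

Conservation of energy gives ΣQ = 0:
steam→water at 100 °C releases m L_v = 20.14·2256 = 45436; condensed water 100 °C→T: 84.19(T − 100); water warms: 784.1·4.18·(T − 15.04) = 3277.5(T − 15.04); cup: 199.33(T − 15.04)
3561.1 T = 45436 + 8418.5 + 52292 = 106146
T ≈ 29.81 °C (< 100 °C, so full condensation is consistent).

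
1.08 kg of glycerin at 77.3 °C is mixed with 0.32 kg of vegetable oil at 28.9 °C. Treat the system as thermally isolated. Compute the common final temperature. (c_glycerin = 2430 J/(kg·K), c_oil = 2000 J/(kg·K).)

T_f ≈ 67.8 °C

Heat gained plus heat lost sum to zero:
1.08·2430·(T − 77.3) + 0.32·2000·(T − 28.9) = 0
2624.4(T − 77.3) + 640(T − 28.9) = 0
(2624.4 + 640) T = 2624.4·77.3 + 640·28.9
T = 221362 / 3264.4 = 67.8 °C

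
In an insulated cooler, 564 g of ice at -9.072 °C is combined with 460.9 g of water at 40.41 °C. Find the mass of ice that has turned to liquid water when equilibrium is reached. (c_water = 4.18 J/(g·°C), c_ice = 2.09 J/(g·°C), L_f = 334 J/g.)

Heat available from the water dropping to 0 °C: 460.9·4.18·40.41 = 77852 J.
Of that, 564·2.09·9.072 = 10694 J goes to bring the ice to 0 °C, leaving 67159 J.
Fully melting the ice requires m_ice L_f = 564·334 = 188376 J.
Since 67159 < 188376 J, not all the ice melts; equilibrium is at 0 °C.
m_melted·334 = 67159  ⇒  m_melted ≈ 201.1 g.

m_melted ≈ 201 g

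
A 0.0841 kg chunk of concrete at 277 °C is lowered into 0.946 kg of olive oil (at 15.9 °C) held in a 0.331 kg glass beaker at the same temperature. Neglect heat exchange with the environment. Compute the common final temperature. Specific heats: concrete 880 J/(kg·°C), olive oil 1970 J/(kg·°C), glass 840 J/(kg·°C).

Net heat exchanged in the isolated system is zero:
0.0841·880·(T − 277) + 0.946·1970·(T − 15.9) + 0.331·840·(T − 15.9) = 0
(74.01 + 1863.6 + 278.04) T = 74.01·277 + 1863.6·15.9 + 278.04·15.9
T = 54553 / 2215.7 = 24.6 °C

T_f ≈ 24.6 °C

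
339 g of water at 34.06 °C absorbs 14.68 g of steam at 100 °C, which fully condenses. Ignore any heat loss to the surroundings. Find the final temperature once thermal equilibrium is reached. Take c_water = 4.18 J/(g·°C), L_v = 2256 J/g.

Net heat exchanged in the isolated system is zero:
steam→water at 100 °C releases m L_v = 14.68·2256 = 33118
  condensate cools 100→T: 14.68·4.18·(T − 100) = 61.36(T − 100)
  original water: 1417(T − 34.06)
1478.4 T = 33118 + 6136.2 + 48264 = 87518
T ≈ 59.20 °C — below 100 °C, confirming all the steam condensed.

T_f ≈ 59.2 °C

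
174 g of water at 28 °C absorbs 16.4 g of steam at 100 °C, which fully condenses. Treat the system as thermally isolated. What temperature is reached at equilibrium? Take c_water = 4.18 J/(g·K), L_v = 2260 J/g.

Conservation of energy gives ΣQ = 0:
condense steam: −16.4·2260 = −37064; condensed water 100 °C→T: 68.55(T − 100); water warms: 174·4.18·(T − 28) = 727.32(T − 28)
795.87 T = 37064 + 6855.2 + 20365 = 64284
T ≈ 80.77 °C — below 100 °C, confirming all the steam condensed.

T_f ≈ 80.8 °C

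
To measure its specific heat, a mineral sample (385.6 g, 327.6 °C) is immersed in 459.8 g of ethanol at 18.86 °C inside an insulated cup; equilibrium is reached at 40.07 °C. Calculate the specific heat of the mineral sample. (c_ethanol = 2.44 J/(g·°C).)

c ≈ 0.215 J/(g·°C)

Heat gained plus heat lost sum to zero:
385.6×c×(40.07 − 327.6) + 459.8×2.44×(40.07 − 18.86) = 0
-110872 c = -23796
c = -23796/-110872 ≈ 0.2146 J/(g·°C)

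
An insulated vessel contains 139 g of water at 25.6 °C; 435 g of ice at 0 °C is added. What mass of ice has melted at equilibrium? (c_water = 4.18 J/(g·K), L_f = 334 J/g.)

Heat available from the water dropping to 0 °C: 139×4.18×25.6 = 14874 J.
Fully melting the ice requires m_ice L_f = 435×334 = 145290 J.
That's not enough to melt it all — equilibrium is at 0 °C with ice remaining.
Mass melted = 14874/334 ≈ 44.53 g.

m_melted ≈ 44.5 g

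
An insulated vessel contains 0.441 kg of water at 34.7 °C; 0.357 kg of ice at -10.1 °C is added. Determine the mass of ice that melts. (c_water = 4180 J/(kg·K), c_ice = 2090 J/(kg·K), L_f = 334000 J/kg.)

m_melted ≈ 0.169 kg

Water can give up m c ΔT = 0.441·4180·34.7 = 63965 J before reaching 0 °C.
Of that, 0.357·2090·10.1 = 7535.9 J goes to bring the ice to 0 °C, leaving 56429 J.
Melting all 0.357 kg of ice would need 0.357·334000 = 119238 J.
Since 56429 < 119238 J, not all the ice melts; equilibrium is at 0 °C.
Mass melted = 56429/334000 ≈ 0.169 kg.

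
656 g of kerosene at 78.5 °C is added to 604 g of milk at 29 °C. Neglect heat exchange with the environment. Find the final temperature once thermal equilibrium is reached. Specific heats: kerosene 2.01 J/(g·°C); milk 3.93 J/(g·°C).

Setting the total heat transfer to zero:
656×2.01×(T − 78.5) + 604×3.93×(T − 29) = 0
(1318.6 + 2373.7) T = 1318.6×78.5 + 2373.7×29
T = 172345/3692.3 ≈ 46.68 °C

T_f ≈ 46.7 °C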